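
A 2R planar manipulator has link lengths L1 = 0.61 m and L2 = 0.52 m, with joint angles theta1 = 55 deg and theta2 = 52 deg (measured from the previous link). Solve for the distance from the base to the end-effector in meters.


x = L1*cos(th1) + L2*cos(th1+th2) = 0.197848
y = L1*sin(th1) + L2*sin(th1+th2) = 0.996961
d = sqrt(x^2 + y^2) = sqrt(0.039144 + 0.993931) = 1.0164

1.0164 m


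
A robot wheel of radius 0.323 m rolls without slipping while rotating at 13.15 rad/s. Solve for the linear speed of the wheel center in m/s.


v = omega * r = 13.15 * 0.323 = 4.2475

4.2475 m/s


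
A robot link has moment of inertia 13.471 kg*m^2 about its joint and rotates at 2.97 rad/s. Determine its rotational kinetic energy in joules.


KE = (1/2)*I*omega^2 = 0.5*13.471*2.97^2 = 59.4132

59.4132 J


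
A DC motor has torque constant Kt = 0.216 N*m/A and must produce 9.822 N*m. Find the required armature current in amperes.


I = tau / Kt = 9.822/0.216 = 45.4722

45.4722 A


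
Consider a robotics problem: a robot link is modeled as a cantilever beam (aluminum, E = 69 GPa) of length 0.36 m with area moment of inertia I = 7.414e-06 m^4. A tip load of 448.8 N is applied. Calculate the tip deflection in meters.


delta = F*L^3/(3*E*I) = 448.8*0.36^3/(3*6.900e+10*7.414e-06)
      = 20.9392128/1534698 = 1.3644e-05

1.3644e-05 m


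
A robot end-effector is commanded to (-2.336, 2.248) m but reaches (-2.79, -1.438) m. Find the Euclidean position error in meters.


dx = -2.79 - (-2.336) = -0.4540, dy = -1.438 - (2.248) = -3.6860
err = sqrt(0.206116 + 13.586596) = 3.7139

3.7139 m


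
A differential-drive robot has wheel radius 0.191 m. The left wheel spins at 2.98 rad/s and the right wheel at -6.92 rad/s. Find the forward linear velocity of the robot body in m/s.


v = r*(wR + wL)/2 = 0.191*(-6.92 + 2.98)/2 = -0.3763

-0.3763 m/s


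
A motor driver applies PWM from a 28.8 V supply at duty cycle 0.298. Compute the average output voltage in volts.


V_avg = V_supply * D = 28.8*0.298 = 8.5824

8.5824 V


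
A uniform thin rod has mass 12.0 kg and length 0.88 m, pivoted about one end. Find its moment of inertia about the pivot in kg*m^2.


I = (1/3)*m*L^2 = (1/3)*12.0*0.88^2 = 3.0976

3.0976 kg*m^2


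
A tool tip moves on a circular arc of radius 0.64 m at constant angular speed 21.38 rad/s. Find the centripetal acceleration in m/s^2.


a_c = omega^2 * r = 21.38^2 * 0.64 = 292.5468

292.5468 m/s^2


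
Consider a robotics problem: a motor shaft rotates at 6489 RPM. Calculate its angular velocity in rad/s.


omega = 6489 * 2*pi/60 = 679.5265

679.5265 rad/s


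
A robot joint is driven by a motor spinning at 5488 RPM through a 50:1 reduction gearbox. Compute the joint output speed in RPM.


omega_joint = omega_motor / N = 5488 / 50 = 109.7600

109.7600 RPM


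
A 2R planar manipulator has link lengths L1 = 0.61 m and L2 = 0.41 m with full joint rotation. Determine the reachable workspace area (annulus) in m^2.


r_max = L1 + L2 = 1.0200, r_min = |L1 - L2| = 0.2000
A = pi*(r_max^2 - r_min^2) = pi*(1.0404 - 0.0400) = 3.1428

3.1428 m^2


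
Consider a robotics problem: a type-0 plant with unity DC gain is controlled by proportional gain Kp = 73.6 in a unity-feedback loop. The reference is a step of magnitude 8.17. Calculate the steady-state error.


e_ss = R/(1 + Kp) = 8.17/(1 + 73.6) = 8.17/74.6000 = 0.1095

0.1095


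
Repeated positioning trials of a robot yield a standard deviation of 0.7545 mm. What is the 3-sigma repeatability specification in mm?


repeatability = 3*sigma = 3*0.7545 = 2.2635

2.2635 mm


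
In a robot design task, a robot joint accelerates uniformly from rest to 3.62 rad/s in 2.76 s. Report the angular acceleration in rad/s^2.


alpha = delta_omega / t = 3.62 / 2.76 = 1.3116

1.3116 rad/s^2


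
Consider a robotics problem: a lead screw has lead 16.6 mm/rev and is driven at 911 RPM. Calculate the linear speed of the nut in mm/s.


v = lead * (RPM/60) = 16.6*911/60 = 252.0433

252.0433 mm/s


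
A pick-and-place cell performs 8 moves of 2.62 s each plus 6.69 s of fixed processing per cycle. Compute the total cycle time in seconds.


T = 8*2.62 + 6.69 = 27.6500

27.6500 s


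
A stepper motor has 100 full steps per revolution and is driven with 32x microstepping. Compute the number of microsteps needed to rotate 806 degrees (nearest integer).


step_size = 360/(100*32) = 360/3200 = 0.112500 deg
n = 806/(360/3200) = 806*3200/360 = 7164.4444 -> 7164

7164 steps


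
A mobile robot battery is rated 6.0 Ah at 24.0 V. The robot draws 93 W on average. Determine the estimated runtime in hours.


E = 6.0*24.0 = 144.0000 Wh
t = E/P = 144.0000/93 = 1.5484

1.5484 hours


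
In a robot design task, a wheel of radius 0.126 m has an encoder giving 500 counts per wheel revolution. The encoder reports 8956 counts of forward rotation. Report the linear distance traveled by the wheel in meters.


revs = 8956/500 = 17.912000
d = revs * 2*pi*r = 17.912000 * 2*pi*0.126 = 14.1806

14.1806 m


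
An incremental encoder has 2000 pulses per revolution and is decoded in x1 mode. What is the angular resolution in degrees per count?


resolution = 360 / (PPR * 1) = 360 / 2000 = 0.1800

0.1800 degrees


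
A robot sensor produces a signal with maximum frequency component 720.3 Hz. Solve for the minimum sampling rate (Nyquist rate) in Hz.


f_s,min = 2*f_max = 2*720.3 = 1440.6000

1440.6000 Hz


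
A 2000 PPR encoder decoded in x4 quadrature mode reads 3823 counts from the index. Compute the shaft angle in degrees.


angle = counts * 360 / (PPR*4) = 3823 * 360 / 8000 = 172.0350

172.0350 degrees


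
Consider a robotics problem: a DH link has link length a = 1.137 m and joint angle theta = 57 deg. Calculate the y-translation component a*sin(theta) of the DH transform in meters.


a*sin(theta) = 1.137*sin(57 deg) = 0.9536

0.9536 m


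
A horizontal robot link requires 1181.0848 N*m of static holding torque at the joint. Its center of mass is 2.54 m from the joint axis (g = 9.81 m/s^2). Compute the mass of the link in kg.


m = tau / (g*L) = 1181.0848 / (9.81 * 2.54) = 47.4000

47.4000 kg


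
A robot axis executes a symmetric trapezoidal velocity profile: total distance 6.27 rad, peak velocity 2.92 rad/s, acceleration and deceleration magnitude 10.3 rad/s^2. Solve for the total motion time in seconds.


t_acc = v/a = 2.92/10.3 = 0.283495 s
d_acc = v^2/(2a) = 0.413903 rad (each ramp)
d_cruise = 6.27 - 2*0.413903 = 5.442194 rad
t_cruise = 5.442194/2.92 = 1.863765 s
t_total = 2*0.283495 + 1.863765 = 2.4308

2.4308 s


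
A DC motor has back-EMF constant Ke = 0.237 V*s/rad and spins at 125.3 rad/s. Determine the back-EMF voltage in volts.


V_emf = Ke * omega = 0.237*125.3 = 29.6961

29.6961 V


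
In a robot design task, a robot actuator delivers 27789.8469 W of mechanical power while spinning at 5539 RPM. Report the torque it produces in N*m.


omega = 5539 * 2*pi/60 = 580.042724 rad/s
tau = P / omega = 27789.8469 / 580.042724 = 47.9100

47.9100 N*m


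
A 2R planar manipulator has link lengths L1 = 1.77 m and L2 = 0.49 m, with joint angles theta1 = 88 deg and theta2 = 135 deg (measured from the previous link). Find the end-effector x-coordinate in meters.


x = L1*cos(th1) + L2*cos(th1+th2) = 1.77*cos(88 deg) + 0.49*cos(223 deg) = -0.2966

-0.2966 m


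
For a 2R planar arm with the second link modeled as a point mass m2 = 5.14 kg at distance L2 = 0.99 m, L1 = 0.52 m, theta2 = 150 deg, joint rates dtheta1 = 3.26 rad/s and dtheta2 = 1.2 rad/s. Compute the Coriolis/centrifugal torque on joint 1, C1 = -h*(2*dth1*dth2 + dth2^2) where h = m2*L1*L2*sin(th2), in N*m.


h = m2*L1*L2*sin(th2) = 5.14*0.52*0.99*sin(150 deg) = 1.323036
C1 = -h*(2*3.26*1.2 + 1.2^2) = -1.323036*9.2640 = -12.2566

-12.2566 N*m


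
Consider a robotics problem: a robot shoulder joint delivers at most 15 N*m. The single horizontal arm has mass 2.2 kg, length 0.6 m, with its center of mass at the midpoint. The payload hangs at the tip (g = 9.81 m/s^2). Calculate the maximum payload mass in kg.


tau_arm = m_arm*g*(L/2) = 2.2*9.81*0.6/2 = 6.4746 N*m
tau_payload = tau_max - tau_arm = 15 - 6.4746 = 8.5254
m_payload = tau_payload / (g*L) = 8.5254 / (9.81*0.6) = 1.4484

1.4484 kg


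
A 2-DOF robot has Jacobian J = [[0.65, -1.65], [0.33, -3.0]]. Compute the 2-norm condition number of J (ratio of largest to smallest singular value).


JJ^T eigenvalues: trace(JJ^T) = 12.2539, det(JJ^T) = det(J)^2 = 1.97543025
s_max^2 = (12.2539 + sqrt(142.25634421))/2 = 12.09051320
s_min^2 = (12.2539 - sqrt(142.25634421))/2 = 0.16338680
kappa = s_max/s_min = sqrt(12.09051320/0.16338680) = 8.6023

8.6023


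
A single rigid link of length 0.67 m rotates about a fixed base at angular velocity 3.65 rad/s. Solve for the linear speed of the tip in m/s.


v = L*omega = 0.67 * 3.65 = 2.4455

2.4455 m/s


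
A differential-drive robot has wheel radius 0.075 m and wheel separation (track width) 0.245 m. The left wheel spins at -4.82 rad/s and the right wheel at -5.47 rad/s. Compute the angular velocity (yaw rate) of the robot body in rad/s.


omega = r*(wR - wL)/L = 0.075*(-5.47 - (-4.82))/0.245 = -0.1990

-0.1990 rad/s


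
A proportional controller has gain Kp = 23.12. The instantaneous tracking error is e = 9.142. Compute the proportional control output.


u_P = Kp * e = 23.12 * 9.142 = 211.3630

211.3630


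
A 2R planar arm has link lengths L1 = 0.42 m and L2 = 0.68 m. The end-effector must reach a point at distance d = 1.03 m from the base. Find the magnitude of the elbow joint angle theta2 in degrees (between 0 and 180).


cos(th2) = (d^2 - L1^2 - L2^2)/(2*L1*L2) = (1.03^2 - 0.42^2 - 0.68^2)/(2*0.42*0.68) = 0.73897059
th2 = acos(0.73897059) = 42.3562 deg

42.3562 degrees


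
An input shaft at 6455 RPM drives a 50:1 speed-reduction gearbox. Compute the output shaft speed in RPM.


omega_out = omega_in / N = 6455 / 50 = 129.1000

129.1000 RPM


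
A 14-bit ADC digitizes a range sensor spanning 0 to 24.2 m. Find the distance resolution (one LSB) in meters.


res = range / 2^n = 24.2/2^14 = 24.2/16384 = 0.0015

0.0015 m


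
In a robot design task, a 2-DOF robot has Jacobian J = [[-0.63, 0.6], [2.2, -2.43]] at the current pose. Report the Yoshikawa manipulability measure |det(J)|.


det(J) = -0.63*-2.43 - (0.6)*(2.2) = 0.2109
|det(J)| = 0.2109

0.2109


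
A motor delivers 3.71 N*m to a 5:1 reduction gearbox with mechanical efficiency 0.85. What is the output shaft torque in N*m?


tau_out = tau_in * N * eta = 3.71 * 5 * 0.85 = 15.7675

15.7675 N*m


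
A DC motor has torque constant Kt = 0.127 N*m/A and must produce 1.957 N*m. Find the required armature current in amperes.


I = tau / Kt = 1.957/0.127 = 15.4094

15.4094 A


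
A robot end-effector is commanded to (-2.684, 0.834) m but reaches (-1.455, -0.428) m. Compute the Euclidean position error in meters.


dx = -1.455 - (-2.684) = 1.2290, dy = -0.428 - (0.834) = -1.2620
err = sqrt(1.510441 + 1.592644) = 1.7616

1.7616 m


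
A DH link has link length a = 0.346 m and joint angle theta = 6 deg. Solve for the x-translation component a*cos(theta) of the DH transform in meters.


a*cos(theta) = 0.346*cos(6 deg) = 0.3441

0.3441 m


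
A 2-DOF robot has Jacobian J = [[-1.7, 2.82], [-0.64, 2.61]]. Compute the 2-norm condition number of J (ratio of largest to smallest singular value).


JJ^T eigenvalues: trace(JJ^T) = 18.0641, det(JJ^T) = det(J)^2 = 6.92847684
s_max^2 = (18.0641 + sqrt(298.59780145))/2 = 17.67204134
s_min^2 = (18.0641 - sqrt(298.59780145))/2 = 0.39205866
kappa = s_max/s_min = sqrt(17.67204134/0.39205866) = 6.7138

6.7138


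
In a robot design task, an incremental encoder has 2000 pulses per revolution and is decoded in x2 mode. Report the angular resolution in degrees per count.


resolution = 360 / (PPR * 2) = 360 / 4000 = 0.0900

0.0900 degrees


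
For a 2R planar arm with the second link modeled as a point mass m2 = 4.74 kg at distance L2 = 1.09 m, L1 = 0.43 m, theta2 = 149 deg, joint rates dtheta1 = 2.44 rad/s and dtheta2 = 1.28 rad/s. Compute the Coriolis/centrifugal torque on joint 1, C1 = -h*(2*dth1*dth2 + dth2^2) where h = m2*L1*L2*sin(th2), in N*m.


h = m2*L1*L2*sin(th2) = 4.74*0.43*1.09*sin(149 deg) = 1.144228
C1 = -h*(2*2.44*1.28 + 1.28^2) = -1.144228*7.8848 = -9.0220

-9.0220 N*m


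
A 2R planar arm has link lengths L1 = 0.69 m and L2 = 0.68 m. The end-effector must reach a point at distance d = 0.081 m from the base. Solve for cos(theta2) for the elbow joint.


cos(th2) = (d^2 - L1^2 - L2^2)/(2*L1*L2) = (0.081^2 - 0.69^2 - 0.68^2)/(2*0.69*0.68) = -0.9931

-0.9931


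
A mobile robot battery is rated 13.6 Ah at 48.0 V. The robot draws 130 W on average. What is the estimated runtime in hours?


E = 13.6*48.0 = 652.8000 Wh
t = E/P = 652.8000/130 = 5.0215

5.0215 hours


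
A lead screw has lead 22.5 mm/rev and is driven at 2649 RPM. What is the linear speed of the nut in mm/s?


v = lead * (RPM/60) = 22.5*2649/60 = 993.3750

993.3750 mm/s


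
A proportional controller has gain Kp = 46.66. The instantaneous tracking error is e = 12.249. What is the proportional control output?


u_P = Kp * e = 46.66 * 12.249 = 571.5383

571.5383


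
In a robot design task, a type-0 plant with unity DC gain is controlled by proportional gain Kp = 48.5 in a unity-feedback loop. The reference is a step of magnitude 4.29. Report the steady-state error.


e_ss = R/(1 + Kp) = 4.29/(1 + 48.5) = 4.29/49.5000 = 0.0867

0.0867


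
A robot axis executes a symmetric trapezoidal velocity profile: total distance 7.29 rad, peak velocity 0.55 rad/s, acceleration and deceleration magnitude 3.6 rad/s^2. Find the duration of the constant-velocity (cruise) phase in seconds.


t_acc = v/a = 0.152778 s, d_acc = v^2/(2a) = 0.042014 rad each
d_cruise = 7.29 - 2*0.042014 = 7.205972 rad
t_cruise = d_cruise/v = 7.205972/0.55 = 13.1018

13.1018 s


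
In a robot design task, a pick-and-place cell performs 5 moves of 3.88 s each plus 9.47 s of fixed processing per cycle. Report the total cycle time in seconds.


T = 5*3.88 + 9.47 = 28.8700

28.8700 s


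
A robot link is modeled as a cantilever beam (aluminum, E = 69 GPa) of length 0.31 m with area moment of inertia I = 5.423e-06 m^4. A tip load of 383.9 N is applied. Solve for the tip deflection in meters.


delta = F*L^3/(3*E*I) = 383.9*0.31^3/(3*6.900e+10*5.423e-06)
      = 11.4367649/1122561 = 1.0188e-05

1.0188e-05 m


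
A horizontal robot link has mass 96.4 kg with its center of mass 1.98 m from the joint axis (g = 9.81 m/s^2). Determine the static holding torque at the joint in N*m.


tau = m*g*L = 96.4 * 9.81 * 1.98 = 1872.4543

1872.4543 N*m


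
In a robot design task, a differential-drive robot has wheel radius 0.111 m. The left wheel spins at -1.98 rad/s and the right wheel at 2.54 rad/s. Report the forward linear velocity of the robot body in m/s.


v = r*(wR + wL)/2 = 0.111*(2.54 + -1.98)/2 = 0.0311

0.0311 m/s


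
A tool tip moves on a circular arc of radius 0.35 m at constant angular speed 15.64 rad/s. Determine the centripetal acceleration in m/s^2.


a_c = omega^2 * r = 15.64^2 * 0.35 = 85.6134

85.6134 m/s^2


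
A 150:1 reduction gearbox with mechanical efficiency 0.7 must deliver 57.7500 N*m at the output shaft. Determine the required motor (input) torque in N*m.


tau_in = tau_out / (N * eta) = 57.7500 / (150 * 0.7) = 0.5500

0.5500 N*m


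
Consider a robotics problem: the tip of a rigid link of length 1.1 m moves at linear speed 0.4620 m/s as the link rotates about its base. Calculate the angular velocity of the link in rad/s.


omega = v / L = 0.4620 / 1.1 = 0.4200

0.4200 rad/s


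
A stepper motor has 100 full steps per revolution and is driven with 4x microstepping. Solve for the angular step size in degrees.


step = 360/(100*4) = 360/400 = 0.9000

0.9000 degrees


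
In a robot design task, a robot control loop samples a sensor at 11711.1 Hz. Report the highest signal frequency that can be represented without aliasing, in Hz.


f_max = f_s/2 = 11711.1/2 = 5855.5500

5855.5500 Hz


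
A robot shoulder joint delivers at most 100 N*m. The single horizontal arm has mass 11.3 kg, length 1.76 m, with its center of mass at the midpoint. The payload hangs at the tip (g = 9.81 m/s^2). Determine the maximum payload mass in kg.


tau_arm = m_arm*g*(L/2) = 11.3*9.81*1.76/2 = 97.5506 N*m
tau_payload = tau_max - tau_arm = 100 - 97.5506 = 2.4494
m_payload = tau_payload / (g*L) = 2.4494 / (9.81*1.76) = 0.1419

0.1419 kg


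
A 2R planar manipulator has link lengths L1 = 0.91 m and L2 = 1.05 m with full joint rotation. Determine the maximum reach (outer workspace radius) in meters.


r_max = L1 + L2 = 0.91 + 1.05 = 1.9600

1.9600 m


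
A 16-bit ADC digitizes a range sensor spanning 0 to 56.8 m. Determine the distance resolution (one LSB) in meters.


res = range / 2^n = 56.8/2^16 = 56.8/65536 = 8.6670e-04

8.6670e-04 m


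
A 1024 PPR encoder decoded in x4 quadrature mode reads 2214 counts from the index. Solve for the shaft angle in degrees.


angle = counts * 360 / (PPR*4) = 2214 * 360 / 4096 = 194.5898

194.5898 degrees


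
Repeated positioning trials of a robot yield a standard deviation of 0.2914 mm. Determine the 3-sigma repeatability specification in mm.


repeatability = 3*sigma = 3*0.2914 = 0.8742

0.8742 mm


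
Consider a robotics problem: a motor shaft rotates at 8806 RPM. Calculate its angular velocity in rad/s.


omega = 8806 * 2*pi/60 = 922.1622

922.1622 rad/s


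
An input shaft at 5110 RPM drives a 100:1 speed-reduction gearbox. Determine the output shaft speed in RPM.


omega_out = omega_in / N = 5110 / 100 = 51.1000

51.1000 RPM


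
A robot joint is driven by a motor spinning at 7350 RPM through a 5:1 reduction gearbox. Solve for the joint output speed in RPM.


omega_joint = omega_motor / N = 7350 / 5 = 1470.0000

1470.0000 RPM


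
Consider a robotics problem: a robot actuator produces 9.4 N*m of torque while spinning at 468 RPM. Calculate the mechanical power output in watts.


omega = 468 * 2*pi/60 = 49.008845 rad/s
P = tau * omega = 9.4 * 49.008845 = 460.6831

460.6831 W


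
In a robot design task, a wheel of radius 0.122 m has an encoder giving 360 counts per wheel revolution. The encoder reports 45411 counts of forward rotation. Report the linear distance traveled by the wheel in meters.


revs = 45411/360 = 126.141667
d = revs * 2*pi*r = 126.141667 * 2*pi*0.122 = 96.6937

96.6937 m


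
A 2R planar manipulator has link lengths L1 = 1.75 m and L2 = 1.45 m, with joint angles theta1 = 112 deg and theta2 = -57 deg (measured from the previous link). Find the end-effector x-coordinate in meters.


x = L1*cos(th1) + L2*cos(th1+th2) = 1.75*cos(112 deg) + 1.45*cos(55 deg) = 0.1761

0.1761 m


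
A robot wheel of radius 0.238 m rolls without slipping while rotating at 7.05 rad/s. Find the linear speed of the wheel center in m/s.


v = omega * r = 7.05 * 0.238 = 1.6779

1.6779 m/s


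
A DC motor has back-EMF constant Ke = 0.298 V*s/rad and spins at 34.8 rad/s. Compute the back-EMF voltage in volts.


V_emf = Ke * omega = 0.298*34.8 = 10.3704

10.3704 V


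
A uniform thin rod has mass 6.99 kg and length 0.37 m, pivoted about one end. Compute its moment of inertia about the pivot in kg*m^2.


I = (1/3)*m*L^2 = (1/3)*6.99*0.37^2 = 0.3190

0.3190 kg*m^2


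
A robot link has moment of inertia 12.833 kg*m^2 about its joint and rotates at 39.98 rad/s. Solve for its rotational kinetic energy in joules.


KE = (1/2)*I*omega^2 = 0.5*12.833*39.98^2 = 10256.1362

10256.1362 J


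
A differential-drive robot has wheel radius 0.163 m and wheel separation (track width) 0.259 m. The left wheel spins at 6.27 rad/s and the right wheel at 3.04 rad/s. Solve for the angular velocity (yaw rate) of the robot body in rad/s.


omega = r*(wR - wL)/L = 0.163*(3.04 - (6.27))/0.259 = -2.0328

-2.0328 rad/s


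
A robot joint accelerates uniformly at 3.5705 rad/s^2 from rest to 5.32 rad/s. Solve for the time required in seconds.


t = delta_omega / alpha = 5.32 / 3.5705 = 1.4900

1.4900 s


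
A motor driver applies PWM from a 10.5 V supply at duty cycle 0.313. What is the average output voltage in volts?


V_avg = V_supply * D = 10.5*0.313 = 3.2865

3.2865 V


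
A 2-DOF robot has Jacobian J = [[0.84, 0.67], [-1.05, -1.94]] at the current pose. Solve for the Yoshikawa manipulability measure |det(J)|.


det(J) = 0.84*-1.94 - (0.67)*(-1.05) = -0.9261
|det(J)| = 0.9261

0.9261


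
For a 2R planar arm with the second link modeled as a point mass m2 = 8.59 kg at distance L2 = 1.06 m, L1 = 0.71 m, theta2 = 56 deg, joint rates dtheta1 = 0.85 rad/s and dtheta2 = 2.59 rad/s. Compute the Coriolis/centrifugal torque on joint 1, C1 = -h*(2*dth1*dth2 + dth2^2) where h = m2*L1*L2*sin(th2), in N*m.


h = m2*L1*L2*sin(th2) = 8.59*0.71*1.06*sin(56 deg) = 5.359590
C1 = -h*(2*0.85*2.59 + 2.59^2) = -5.359590*11.1111 = -59.5509

-59.5509 N*m


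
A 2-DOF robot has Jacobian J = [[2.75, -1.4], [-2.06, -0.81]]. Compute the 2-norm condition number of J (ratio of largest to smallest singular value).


JJ^T eigenvalues: trace(JJ^T) = 14.4222, det(JJ^T) = det(J)^2 = 26.12743225
s_max^2 = (14.4222 + sqrt(103.49012384))/2 = 12.29760479
s_min^2 = (14.4222 - sqrt(103.49012384))/2 = 2.12459521
kappa = s_max/s_min = sqrt(12.29760479/2.12459521) = 2.4059

2.4059


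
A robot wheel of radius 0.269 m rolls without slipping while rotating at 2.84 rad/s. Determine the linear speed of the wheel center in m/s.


v = omega * r = 2.84 * 0.269 = 0.7640

0.7640 m/s


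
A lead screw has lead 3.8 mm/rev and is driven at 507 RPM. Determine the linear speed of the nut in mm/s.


v = lead * (RPM/60) = 3.8*507/60 = 32.1100

32.1100 mm/s


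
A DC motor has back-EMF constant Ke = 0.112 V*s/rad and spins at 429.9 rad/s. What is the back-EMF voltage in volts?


V_emf = Ke * omega = 0.112*429.9 = 48.1488

48.1488 V


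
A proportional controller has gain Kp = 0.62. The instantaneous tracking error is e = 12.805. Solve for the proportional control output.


u_P = Kp * e = 0.62 * 12.805 = 7.9391

7.9391


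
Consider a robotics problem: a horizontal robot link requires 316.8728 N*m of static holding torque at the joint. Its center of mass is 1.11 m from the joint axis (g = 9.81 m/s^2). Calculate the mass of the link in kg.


m = tau / (g*L) = 316.8728 / (9.81 * 1.11) = 29.1000

29.1000 kg


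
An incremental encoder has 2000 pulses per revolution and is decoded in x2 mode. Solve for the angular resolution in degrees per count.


resolution = 360 / (PPR * 2) = 360 / 4000 = 0.0900

0.0900 degrees


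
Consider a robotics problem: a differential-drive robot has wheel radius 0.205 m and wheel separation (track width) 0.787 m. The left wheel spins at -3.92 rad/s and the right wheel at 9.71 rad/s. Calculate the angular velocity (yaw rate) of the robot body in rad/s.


omega = r*(wR - wL)/L = 0.205*(9.71 - (-3.92))/0.787 = 3.5504

3.5504 rad/s


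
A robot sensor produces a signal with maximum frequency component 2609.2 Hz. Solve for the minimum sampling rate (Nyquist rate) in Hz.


f_s,min = 2*f_max = 2*2609.2 = 5218.4000

5218.4000 Hz


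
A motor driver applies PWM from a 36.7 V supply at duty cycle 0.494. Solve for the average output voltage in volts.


V_avg = V_supply * D = 36.7*0.494 = 18.1298

18.1298 V


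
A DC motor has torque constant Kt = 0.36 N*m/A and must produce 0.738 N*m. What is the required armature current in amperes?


I = tau / Kt = 0.738/0.36 = 2.0500

2.0500 A


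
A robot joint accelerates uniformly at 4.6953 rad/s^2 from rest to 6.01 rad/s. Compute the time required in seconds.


t = delta_omega / alpha = 6.01 / 4.6953 = 1.2800

1.2800 s


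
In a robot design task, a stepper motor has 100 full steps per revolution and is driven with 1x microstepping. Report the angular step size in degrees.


step = 360/(100*1) = 360/100 = 3.6000

3.6000 degrees


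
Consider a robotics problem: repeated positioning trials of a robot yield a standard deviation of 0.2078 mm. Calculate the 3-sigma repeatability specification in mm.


repeatability = 3*sigma = 3*0.2078 = 0.6234

0.6234 mm


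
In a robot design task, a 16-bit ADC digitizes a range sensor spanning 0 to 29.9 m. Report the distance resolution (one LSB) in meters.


res = range / 2^n = 29.9/2^16 = 29.9/65536 = 4.5624e-04

4.5624e-04 m


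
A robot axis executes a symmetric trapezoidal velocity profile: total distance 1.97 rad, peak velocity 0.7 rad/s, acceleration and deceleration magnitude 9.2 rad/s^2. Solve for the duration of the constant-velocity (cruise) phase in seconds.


t_acc = v/a = 0.076087 s, d_acc = v^2/(2a) = 0.026630 rad each
d_cruise = 1.97 - 2*0.026630 = 1.916740 rad
t_cruise = d_cruise/v = 1.916740/0.7 = 2.7382

2.7382 s


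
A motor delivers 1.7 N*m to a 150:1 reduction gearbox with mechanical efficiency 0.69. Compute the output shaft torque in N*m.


tau_out = tau_in * N * eta = 1.7 * 150 * 0.69 = 175.9500

175.9500 N*m


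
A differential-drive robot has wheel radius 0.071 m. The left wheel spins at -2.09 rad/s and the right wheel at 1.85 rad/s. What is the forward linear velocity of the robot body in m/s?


v = r*(wR + wL)/2 = 0.071*(1.85 + -2.09)/2 = -0.0085

-0.0085 m/s


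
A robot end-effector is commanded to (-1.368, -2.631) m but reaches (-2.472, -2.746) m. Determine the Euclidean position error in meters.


dx = -2.472 - (-1.368) = -1.1040, dy = -2.746 - (-2.631) = -0.1150
err = sqrt(1.218816 + 0.013225) = 1.1100

1.1100 m


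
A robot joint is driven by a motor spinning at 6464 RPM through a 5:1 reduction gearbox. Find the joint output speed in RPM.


omega_joint = omega_motor / N = 6464 / 5 = 1292.8000

1292.8000 RPM


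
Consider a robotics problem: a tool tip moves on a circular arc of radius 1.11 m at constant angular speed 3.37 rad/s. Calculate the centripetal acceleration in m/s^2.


a_c = omega^2 * r = 3.37^2 * 1.11 = 12.6062

12.6062 m/s^2


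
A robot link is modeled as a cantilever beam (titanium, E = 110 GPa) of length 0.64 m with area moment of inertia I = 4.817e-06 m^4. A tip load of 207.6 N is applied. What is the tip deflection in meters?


delta = F*L^3/(3*E*I) = 207.6*0.64^3/(3*1.100e+11*4.817e-06)
      = 54.4210944/1589610 = 3.4236e-05

3.4236e-05 m


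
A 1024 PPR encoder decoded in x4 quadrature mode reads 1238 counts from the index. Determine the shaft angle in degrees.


angle = counts * 360 / (PPR*4) = 1238 * 360 / 4096 = 108.8086

108.8086 degrees


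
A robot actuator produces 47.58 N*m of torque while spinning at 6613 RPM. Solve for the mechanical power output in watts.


omega = 6613 * 2*pi/60 = 692.511741 rad/s
P = tau * omega = 47.58 * 692.511741 = 32949.7086

32949.7086 W


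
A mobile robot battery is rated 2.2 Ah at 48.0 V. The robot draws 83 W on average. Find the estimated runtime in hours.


E = 2.2*48.0 = 105.6000 Wh
t = E/P = 105.6000/83 = 1.2723

1.2723 hours


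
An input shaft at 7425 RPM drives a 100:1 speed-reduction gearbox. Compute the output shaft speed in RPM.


omega_out = omega_in / N = 7425 / 100 = 74.2500

74.2500 RPM


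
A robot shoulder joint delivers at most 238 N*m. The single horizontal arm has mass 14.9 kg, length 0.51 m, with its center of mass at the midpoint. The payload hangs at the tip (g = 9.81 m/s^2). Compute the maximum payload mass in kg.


tau_arm = m_arm*g*(L/2) = 14.9*9.81*0.51/2 = 37.2731 N*m
tau_payload = tau_max - tau_arm = 238 - 37.2731 = 200.7269
m_payload = tau_payload / (g*L) = 200.7269 / (9.81*0.51) = 40.1205

40.1205 kg


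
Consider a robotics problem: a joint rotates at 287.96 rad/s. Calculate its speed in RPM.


RPM = 287.96 * 60/(2*pi) = 2749.8154

2749.8154 RPM


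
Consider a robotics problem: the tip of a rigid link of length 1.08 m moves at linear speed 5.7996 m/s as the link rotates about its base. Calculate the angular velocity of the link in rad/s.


omega = v / L = 5.7996 / 1.08 = 5.3700

5.3700 rad/s


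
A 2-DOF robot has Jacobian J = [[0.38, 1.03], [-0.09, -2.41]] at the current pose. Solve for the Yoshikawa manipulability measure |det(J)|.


det(J) = 0.38*-2.41 - (1.03)*(-0.09) = -0.8231
|det(J)| = 0.8231

0.8231


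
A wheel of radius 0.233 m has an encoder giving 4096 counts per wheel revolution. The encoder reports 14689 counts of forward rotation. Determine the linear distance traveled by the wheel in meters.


revs = 14689/4096 = 3.586182
d = revs * 2*pi*r = 3.586182 * 2*pi*0.233 = 5.2501

5.2501 m


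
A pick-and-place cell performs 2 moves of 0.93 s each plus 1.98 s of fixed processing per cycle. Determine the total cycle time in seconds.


T = 2*0.93 + 1.98 = 3.8400

3.8400 s


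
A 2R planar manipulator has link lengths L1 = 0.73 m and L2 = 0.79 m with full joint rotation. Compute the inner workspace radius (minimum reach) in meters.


r_min = |L1 - L2| = |0.73 - 0.79| = 0.0600

0.0600 m


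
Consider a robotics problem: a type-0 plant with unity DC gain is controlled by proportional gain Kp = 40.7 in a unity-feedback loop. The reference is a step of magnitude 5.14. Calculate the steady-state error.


e_ss = R/(1 + Kp) = 5.14/(1 + 40.7) = 5.14/41.7000 = 0.1233

0.1233


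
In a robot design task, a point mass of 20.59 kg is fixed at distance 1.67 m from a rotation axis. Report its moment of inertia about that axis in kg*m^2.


I = m*r^2 = 20.59*1.67^2 = 57.4235

57.4235 kg*m^2


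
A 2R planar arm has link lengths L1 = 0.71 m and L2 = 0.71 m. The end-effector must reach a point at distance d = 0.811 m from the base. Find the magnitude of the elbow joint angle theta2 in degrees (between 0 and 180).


cos(th2) = (d^2 - L1^2 - L2^2)/(2*L1*L2) = (0.811^2 - 0.71^2 - 0.71^2)/(2*0.71*0.71) = -0.34762845
th2 = acos(-0.34762845) = 110.3423 deg

110.3423 degrees


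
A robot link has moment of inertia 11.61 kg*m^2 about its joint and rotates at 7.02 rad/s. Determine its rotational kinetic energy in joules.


KE = (1/2)*I*omega^2 = 0.5*11.61*7.02^2 = 286.0727

286.0727 J


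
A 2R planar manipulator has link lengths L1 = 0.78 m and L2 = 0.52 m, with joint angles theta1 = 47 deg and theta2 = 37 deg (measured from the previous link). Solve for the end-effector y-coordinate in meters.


y = L1*sin(th1) + L2*sin(th1+th2) = 0.78*sin(47 deg) + 0.52*sin(84 deg) = 1.0876

1.0876 m


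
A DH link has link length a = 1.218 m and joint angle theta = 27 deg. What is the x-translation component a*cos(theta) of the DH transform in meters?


a*cos(theta) = 1.218*cos(27 deg) = 1.0852

1.0852 m


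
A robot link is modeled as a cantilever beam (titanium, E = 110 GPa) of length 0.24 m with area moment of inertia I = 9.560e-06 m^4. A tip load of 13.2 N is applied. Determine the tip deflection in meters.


delta = F*L^3/(3*E*I) = 13.2*0.24^3/(3*1.100e+11*9.560e-06)
      = 0.1824768/3154800 = 5.7841e-08

5.7841e-08 m


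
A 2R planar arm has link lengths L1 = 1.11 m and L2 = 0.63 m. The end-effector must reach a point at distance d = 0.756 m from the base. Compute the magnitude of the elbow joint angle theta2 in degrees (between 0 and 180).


cos(th2) = (d^2 - L1^2 - L2^2)/(2*L1*L2) = (0.756^2 - 1.11^2 - 0.63^2)/(2*1.11*0.63) = -0.75608752
th2 = acos(-0.75608752) = 139.1205 deg

139.1205 degrees


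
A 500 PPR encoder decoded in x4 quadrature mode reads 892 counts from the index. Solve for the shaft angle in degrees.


angle = counts * 360 / (PPR*4) = 892 * 360 / 2000 = 160.5600

160.5600 degrees


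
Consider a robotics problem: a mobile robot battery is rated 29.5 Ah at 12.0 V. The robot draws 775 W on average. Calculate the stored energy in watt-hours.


E = capacity * V = 29.5*12.0 = 354.0000

354.0000 Wh


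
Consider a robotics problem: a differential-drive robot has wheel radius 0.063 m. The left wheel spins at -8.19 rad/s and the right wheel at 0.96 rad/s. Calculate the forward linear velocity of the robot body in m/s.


v = r*(wR + wL)/2 = 0.063*(0.96 + -8.19)/2 = -0.2277

-0.2277 m/s


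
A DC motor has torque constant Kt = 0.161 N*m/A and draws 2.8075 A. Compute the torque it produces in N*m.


tau = Kt * I = 0.161*2.8075 = 0.4520

0.4520 N*m


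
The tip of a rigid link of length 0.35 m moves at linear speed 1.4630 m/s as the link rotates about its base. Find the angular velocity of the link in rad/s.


omega = v / L = 1.4630 / 0.35 = 4.1800

4.1800 rad/s


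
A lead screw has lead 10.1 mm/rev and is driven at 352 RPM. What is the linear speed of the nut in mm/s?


v = lead * (RPM/60) = 10.1*352/60 = 59.2533

59.2533 mm/s


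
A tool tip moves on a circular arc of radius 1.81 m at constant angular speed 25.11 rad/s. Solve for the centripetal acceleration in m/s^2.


a_c = omega^2 * r = 25.11^2 * 1.81 = 1141.2269

1141.2269 m/s^2


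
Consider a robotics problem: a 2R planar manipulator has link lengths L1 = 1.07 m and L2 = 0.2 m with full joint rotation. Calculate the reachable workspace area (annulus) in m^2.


r_max = L1 + L2 = 1.2700, r_min = |L1 - L2| = 0.8700
A = pi*(r_max^2 - r_min^2) = pi*(1.6129 - 0.7569) = 2.6892

2.6892 m^2


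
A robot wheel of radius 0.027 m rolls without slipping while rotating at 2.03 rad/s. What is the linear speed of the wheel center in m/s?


v = omega * r = 2.03 * 0.027 = 0.0548

0.0548 m/s


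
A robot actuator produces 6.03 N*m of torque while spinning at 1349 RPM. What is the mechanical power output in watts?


omega = 1349 * 2*pi/60 = 141.266950 rad/s
P = tau * omega = 6.03 * 141.266950 = 851.8397

851.8397 W


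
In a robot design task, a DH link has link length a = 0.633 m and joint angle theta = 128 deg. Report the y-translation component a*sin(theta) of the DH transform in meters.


a*sin(theta) = 0.633*sin(128 deg) = 0.4988

0.4988 m


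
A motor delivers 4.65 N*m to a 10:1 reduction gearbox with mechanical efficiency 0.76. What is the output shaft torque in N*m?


tau_out = tau_in * N * eta = 4.65 * 10 * 0.76 = 35.3400

35.3400 N*m


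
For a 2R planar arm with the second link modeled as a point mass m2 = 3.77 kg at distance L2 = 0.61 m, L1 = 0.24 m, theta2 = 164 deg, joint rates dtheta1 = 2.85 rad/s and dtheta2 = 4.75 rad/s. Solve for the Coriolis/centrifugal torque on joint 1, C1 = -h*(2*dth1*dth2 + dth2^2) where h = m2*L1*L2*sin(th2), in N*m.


h = m2*L1*L2*sin(th2) = 3.77*0.24*0.61*sin(164 deg) = 0.152132
C1 = -h*(2*2.85*4.75 + 4.75^2) = -0.152132*49.6375 = -7.5515

-7.5515 N*m


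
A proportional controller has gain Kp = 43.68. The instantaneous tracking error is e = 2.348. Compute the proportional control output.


u_P = Kp * e = 43.68 * 2.348 = 102.5606

102.5606


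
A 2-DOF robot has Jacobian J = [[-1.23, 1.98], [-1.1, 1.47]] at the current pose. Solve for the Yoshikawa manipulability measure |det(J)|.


det(J) = -1.23*1.47 - (1.98)*(-1.1) = 0.3699
|det(J)| = 0.3699

0.3699


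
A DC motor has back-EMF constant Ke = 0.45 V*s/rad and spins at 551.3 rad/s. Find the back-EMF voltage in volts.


V_emf = Ke * omega = 0.45*551.3 = 248.0850

248.0850 V


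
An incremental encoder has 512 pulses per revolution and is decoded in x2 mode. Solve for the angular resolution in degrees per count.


resolution = 360 / (PPR * 2) = 360 / 1024 = 0.3516

0.3516 degrees


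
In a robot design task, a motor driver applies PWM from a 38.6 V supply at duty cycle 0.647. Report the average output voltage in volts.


V_avg = V_supply * D = 38.6*0.647 = 24.9742

24.9742 V


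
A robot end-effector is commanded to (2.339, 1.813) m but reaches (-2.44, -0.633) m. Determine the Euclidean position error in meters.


dx = -2.44 - (2.339) = -4.7790, dy = -0.633 - (1.813) = -2.4460
err = sqrt(22.838841 + 5.982916) = 5.3686

5.3686 m


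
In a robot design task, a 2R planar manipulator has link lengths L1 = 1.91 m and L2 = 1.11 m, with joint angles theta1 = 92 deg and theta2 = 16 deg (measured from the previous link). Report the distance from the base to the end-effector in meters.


x = L1*cos(th1) + L2*cos(th1+th2) = -0.409667
y = L1*sin(th1) + L2*sin(th1+th2) = 2.964509
d = sqrt(x^2 + y^2) = sqrt(0.167827 + 8.788314) = 2.9927

2.9927 m


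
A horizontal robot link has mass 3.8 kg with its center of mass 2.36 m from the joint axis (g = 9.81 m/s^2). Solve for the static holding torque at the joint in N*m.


tau = m*g*L = 3.8 * 9.81 * 2.36 = 87.9761

87.9761 N*m


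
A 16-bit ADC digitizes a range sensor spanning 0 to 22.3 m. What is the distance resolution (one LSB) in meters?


res = range / 2^n = 22.3/2^16 = 22.3/65536 = 3.4027e-04

3.4027e-04 m


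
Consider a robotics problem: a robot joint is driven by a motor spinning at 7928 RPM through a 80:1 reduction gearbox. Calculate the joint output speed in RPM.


omega_joint = omega_motor / N = 7928 / 80 = 99.1000

99.1000 RPM


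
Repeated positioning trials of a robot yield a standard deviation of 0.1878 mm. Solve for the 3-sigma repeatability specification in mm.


repeatability = 3*sigma = 3*0.1878 = 0.5634

0.5634 mm


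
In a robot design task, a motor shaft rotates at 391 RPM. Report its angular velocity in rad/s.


omega = 391 * 2*pi/60 = 40.9454

40.9454 rad/s


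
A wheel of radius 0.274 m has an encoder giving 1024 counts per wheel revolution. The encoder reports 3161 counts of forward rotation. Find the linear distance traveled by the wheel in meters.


revs = 3161/1024 = 3.086914
d = revs * 2*pi*r = 3.086914 * 2*pi*0.274 = 5.3144

5.3144 m


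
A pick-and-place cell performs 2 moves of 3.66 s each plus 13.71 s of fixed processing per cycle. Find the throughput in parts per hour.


T_cycle = 2*3.66 + 13.71 = 21.0300 s
rate = 3600/T = 171.1840

171.1840 parts/hour


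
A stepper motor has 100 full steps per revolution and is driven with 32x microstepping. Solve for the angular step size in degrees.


step = 360/(100*32) = 360/3200 = 0.1125

0.1125 degrees


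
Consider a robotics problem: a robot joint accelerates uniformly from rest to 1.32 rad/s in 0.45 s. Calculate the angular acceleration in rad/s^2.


alpha = delta_omega / t = 1.32 / 0.45 = 2.9333

2.9333 rad/s^2


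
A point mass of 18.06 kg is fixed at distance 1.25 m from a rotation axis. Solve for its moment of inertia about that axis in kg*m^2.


I = m*r^2 = 18.06*1.25^2 = 28.2188

28.2188 kg*m^2


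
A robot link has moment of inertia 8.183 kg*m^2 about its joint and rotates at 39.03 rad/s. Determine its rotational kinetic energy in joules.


KE = (1/2)*I*omega^2 = 0.5*8.183*39.03^2 = 6232.7493

6232.7493 J


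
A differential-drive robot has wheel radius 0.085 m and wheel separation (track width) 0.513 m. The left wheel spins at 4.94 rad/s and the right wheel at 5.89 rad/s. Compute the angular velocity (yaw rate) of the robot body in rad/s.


omega = r*(wR - wL)/L = 0.085*(5.89 - (4.94))/0.513 = 0.1574

0.1574 rad/s


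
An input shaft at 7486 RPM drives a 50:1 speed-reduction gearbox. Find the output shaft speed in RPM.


omega_out = omega_in / N = 7486 / 50 = 149.7200

149.7200 RPM


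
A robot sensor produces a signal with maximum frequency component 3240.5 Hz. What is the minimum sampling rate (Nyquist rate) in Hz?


f_s,min = 2*f_max = 2*3240.5 = 6481.0000

6481.0000 Hz


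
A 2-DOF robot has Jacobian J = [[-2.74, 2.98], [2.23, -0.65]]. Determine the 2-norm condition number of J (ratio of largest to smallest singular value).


JJ^T eigenvalues: trace(JJ^T) = 21.7834, det(JJ^T) = det(J)^2 = 23.66238736
s_max^2 = (21.7834 + sqrt(379.86696612))/2 = 20.63678807
s_min^2 = (21.7834 - sqrt(379.86696612))/2 = 1.14661193
kappa = s_max/s_min = sqrt(20.63678807/1.14661193) = 4.2424

4.2424
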